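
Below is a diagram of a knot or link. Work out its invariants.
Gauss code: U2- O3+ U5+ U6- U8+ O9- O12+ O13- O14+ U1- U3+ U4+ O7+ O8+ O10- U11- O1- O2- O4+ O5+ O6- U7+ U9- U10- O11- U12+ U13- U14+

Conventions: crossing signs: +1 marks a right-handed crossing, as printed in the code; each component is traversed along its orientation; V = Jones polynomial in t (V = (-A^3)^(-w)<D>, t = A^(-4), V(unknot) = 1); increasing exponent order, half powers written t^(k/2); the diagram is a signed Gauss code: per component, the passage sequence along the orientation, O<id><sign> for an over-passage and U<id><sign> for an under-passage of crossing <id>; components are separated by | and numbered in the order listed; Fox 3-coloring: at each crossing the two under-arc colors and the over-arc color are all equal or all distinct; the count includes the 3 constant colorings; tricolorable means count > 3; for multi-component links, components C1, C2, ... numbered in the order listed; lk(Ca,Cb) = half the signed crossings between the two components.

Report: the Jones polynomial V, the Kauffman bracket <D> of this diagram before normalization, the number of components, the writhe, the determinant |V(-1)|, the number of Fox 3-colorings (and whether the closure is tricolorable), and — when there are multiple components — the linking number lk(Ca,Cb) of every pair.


V(t) = -t^-3 + 2t^-2 - 2t^-1 + 3 - 2t + 2t^2 - t^3
bracket: -A^-12 + 2A^-8 - 2A^-4 + 3 - 2A^4 + 2A^8 - A^12, w = 0
1 component, writhe 0, over 14 crossings
det 13, colorings 3 of 3^14 — not tricolorable
observation: V spans 6 powers of t: at least 6 crossings in any diagram


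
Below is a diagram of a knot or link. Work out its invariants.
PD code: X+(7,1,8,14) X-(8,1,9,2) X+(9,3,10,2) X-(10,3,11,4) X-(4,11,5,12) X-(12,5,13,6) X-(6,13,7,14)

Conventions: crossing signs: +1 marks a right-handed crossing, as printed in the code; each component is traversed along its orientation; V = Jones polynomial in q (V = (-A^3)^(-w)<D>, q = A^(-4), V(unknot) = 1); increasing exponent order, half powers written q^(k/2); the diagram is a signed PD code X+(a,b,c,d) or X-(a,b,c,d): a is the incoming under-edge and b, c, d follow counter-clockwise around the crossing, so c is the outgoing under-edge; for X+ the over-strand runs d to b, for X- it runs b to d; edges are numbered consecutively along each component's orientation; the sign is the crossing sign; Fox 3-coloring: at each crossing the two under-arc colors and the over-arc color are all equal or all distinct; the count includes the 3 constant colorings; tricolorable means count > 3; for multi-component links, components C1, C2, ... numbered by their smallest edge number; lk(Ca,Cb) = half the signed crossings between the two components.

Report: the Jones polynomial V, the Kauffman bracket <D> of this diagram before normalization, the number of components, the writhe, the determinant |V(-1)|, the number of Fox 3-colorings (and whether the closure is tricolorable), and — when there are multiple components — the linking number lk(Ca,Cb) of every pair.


V(q) = -q^-4 + q^-3 + q^-1
bracket: -A^-5 - A^3 + A^7, w = -3
1 component, writhe -3, over 7 crossings
det 3, colorings 9 of 3^7 — tricolorable
observation: V spans 3 powers of q: at least 3 crossings in any diagram


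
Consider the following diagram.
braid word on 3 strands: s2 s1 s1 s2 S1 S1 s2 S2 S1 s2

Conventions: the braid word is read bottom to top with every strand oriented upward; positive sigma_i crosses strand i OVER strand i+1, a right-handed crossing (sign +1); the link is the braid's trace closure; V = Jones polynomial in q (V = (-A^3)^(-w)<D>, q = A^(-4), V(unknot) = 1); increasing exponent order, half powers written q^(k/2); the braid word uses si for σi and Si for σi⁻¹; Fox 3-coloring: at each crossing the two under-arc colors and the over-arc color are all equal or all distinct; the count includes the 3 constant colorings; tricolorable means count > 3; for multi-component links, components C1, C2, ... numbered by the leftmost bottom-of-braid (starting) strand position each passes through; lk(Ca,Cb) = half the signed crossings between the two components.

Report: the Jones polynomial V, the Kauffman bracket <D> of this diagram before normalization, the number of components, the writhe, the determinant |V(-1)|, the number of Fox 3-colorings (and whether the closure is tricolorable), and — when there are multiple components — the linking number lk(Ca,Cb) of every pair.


Jones polynomial: V(q) = -q^-1 + 2 - q + 2q^2 - q^3 + q^4 - q^5
<D> = -A^-14 + A^-10 - A^-6 + 2A^-2 - A^2 + 2A^6 - A^10; writhe +2
components 1, writhe +2 (10 crossings)
3-colorings: 9 of 3^10, det 9 — tricolorable
note: inverse pairs cancel, leaving σ2 σ1 σ1 σ2 σ1⁻¹ σ1⁻¹ σ1⁻¹ σ2


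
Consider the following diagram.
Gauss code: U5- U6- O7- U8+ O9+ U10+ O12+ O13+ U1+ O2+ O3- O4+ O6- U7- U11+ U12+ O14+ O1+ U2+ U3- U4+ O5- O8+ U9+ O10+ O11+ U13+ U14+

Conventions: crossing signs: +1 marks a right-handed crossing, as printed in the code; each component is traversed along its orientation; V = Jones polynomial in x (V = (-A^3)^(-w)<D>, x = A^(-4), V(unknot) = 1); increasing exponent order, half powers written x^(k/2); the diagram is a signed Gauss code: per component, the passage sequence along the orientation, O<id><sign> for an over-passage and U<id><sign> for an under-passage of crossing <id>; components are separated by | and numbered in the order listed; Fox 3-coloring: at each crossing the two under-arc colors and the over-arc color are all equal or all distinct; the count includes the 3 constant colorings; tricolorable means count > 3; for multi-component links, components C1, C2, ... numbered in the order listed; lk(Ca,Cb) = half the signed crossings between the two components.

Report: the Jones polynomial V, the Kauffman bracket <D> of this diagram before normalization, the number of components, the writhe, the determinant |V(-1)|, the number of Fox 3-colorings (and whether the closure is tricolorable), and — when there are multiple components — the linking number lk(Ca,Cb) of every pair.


Jones polynomial: V(x) = x^2 + 2x^4 - 2x^5 + x^6 - 2x^7 + x^8
<D> = A^-14 - 2A^-10 + A^-6 - 2A^-2 + 2A^2 + A^10; writhe +6
components 1, writhe +6 (14 crossings)
3-colorings: 27 of 3^14, det 9 — tricolorable
note: |V(-1)| = 9: so tricolorable, since 3 divides 9


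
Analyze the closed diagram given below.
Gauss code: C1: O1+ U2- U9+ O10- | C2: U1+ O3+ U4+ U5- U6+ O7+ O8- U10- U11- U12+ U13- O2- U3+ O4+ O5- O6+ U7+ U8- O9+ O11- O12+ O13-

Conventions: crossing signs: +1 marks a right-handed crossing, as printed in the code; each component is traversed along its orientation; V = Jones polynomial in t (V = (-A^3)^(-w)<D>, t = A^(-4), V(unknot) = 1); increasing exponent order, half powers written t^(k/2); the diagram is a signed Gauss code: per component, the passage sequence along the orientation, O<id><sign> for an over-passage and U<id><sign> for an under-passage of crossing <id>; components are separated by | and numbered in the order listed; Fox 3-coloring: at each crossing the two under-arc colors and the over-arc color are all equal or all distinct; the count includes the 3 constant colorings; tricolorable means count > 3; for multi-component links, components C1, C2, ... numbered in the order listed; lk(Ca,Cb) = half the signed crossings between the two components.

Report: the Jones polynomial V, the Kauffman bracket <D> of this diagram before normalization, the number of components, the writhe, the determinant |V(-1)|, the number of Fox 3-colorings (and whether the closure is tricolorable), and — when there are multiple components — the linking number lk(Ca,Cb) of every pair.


V = -t^(-3/2) + t^(-1/2) - 2t^(1/2) + t^(3/2) - 2t^(5/2) + t^(7/2)
<D> = -A^-11 + 2A^-7 - A^-3 + 2A - A^5 + A^9 (w = +1)
2 components over 13 crossings, w = +1
lk(C1,C2): 0
3 Fox colorings among 3^13, |V(-1)| = 8: not tricolorable
why: w = +1 (over 13 crossings) is diagram-only; (-A^3)^(-1) removes it from V


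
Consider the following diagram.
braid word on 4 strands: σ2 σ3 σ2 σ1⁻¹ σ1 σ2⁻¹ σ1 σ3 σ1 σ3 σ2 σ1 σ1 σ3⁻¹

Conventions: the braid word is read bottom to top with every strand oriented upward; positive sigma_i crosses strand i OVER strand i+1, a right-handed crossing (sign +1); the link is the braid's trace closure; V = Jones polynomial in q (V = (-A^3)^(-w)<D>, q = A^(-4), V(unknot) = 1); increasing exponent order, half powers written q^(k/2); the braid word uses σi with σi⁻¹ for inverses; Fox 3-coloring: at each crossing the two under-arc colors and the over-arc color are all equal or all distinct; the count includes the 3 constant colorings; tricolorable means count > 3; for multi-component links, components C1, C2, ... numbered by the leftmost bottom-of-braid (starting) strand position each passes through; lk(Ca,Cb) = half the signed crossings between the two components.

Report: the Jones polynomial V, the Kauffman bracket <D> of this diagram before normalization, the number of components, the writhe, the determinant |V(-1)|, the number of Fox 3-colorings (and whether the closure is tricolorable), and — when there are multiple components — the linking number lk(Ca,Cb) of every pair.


V(q) = -q^(5/2) + q^(7/2) - 3q^(9/2) + 3q^(11/2) - 4q^(13/2) + 3q^(15/2) - 3q^(17/2) + 2q^(19/2)
bracket: 2A^-14 - 3A^-10 + 3A^-6 - 4A^-2 + 3A^2 - 3A^6 + A^10 - A^14, w = +8
2 components, writhe +8, over 14 crossings
lk(C1,C2) = +2
det 20, colorings 3 of 3^14 — not tricolorable
observation: the 1 component pair carries total linking +2


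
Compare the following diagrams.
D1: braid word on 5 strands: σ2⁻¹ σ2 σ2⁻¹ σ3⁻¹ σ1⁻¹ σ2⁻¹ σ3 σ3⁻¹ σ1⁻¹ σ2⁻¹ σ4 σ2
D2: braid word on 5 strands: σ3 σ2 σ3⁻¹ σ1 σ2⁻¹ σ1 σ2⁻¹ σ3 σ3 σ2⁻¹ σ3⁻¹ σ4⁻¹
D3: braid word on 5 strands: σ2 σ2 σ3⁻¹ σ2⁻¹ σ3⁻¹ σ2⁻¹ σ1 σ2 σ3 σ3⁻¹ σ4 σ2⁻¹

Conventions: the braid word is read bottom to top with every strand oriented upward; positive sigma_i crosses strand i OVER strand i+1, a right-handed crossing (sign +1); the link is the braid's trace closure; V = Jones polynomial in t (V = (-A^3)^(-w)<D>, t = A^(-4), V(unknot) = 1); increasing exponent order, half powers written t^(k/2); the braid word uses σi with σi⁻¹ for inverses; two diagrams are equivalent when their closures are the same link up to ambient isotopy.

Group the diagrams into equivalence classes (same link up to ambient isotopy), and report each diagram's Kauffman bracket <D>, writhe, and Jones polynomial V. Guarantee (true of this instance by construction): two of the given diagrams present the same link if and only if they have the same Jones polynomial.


classes: {D1} | {D2} | {D3}
V(D1) = -t^-4 + t^-3 + t^-1  [12 crossings, <D> = A^-8 + 1 - A^4, w = -4]
D2 (bracket A^-8 - A^-4 + 1 - A^4 + A^8; 12 crossings at w = 0): V = t^-2 - t^-1 + 1 - t + t^2
V(D3) = 1  [12 crossings, <D> = 1, w = 0]
note: V(t) takes 3 values over 3 diagrams, fixing the grouping


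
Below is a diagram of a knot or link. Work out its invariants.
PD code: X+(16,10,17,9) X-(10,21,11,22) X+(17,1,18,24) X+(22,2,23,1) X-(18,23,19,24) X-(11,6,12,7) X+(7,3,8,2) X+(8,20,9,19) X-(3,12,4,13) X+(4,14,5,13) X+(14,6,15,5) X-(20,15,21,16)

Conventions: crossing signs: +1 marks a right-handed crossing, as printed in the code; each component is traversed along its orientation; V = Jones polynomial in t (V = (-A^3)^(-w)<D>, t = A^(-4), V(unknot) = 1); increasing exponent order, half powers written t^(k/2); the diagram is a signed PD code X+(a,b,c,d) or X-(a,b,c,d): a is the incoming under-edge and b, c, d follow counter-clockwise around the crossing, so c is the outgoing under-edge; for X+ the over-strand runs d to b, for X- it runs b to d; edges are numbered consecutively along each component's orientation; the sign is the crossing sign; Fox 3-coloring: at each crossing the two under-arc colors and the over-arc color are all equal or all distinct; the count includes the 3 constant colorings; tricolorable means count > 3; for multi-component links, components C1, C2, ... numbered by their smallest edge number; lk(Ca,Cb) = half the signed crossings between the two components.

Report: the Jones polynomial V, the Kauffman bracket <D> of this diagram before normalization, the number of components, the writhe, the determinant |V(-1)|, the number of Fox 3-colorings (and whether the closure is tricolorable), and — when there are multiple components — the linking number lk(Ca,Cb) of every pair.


Jones polynomial: V(t) = t^-2 - t^-1 + 1 - t + t^2
<D> = A^-2 - A^2 + A^6 - A^10 + A^14; writhe +2
components 1, writhe +2 (12 crossings)
3-colorings: 3 of 3^12, det 5 — not tricolorable
note: the span of V is 4, forcing >= 4 crossings in any diagram


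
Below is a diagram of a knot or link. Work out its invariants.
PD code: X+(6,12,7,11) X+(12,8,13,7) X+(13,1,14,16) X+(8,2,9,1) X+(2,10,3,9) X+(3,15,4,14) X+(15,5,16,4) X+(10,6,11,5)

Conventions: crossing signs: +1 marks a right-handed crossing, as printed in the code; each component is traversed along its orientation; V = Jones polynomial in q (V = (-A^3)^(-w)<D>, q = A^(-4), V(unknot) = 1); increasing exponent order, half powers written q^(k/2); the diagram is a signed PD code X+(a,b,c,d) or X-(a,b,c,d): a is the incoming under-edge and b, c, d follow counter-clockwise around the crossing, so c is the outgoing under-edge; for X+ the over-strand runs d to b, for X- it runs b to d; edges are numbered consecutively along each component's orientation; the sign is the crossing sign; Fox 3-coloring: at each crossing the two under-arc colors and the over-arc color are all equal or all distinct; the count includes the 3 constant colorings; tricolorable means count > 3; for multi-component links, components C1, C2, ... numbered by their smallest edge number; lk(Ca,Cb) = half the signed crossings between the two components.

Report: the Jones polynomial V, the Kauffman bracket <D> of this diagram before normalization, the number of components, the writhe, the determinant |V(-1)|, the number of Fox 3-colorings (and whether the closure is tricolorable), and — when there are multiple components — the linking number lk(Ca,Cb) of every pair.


Jones polynomial: V(q) = q^3 + q^5 - q^8
<D> = -A^-8 + A^4 + A^12; writhe +8
components 1, writhe +8 (8 crossings)
3-colorings: 9 of 3^8, det 3 — tricolorable
note: w = +8 shifts under R1 moves; the (-A^3)^(-8) factor cancels that in V


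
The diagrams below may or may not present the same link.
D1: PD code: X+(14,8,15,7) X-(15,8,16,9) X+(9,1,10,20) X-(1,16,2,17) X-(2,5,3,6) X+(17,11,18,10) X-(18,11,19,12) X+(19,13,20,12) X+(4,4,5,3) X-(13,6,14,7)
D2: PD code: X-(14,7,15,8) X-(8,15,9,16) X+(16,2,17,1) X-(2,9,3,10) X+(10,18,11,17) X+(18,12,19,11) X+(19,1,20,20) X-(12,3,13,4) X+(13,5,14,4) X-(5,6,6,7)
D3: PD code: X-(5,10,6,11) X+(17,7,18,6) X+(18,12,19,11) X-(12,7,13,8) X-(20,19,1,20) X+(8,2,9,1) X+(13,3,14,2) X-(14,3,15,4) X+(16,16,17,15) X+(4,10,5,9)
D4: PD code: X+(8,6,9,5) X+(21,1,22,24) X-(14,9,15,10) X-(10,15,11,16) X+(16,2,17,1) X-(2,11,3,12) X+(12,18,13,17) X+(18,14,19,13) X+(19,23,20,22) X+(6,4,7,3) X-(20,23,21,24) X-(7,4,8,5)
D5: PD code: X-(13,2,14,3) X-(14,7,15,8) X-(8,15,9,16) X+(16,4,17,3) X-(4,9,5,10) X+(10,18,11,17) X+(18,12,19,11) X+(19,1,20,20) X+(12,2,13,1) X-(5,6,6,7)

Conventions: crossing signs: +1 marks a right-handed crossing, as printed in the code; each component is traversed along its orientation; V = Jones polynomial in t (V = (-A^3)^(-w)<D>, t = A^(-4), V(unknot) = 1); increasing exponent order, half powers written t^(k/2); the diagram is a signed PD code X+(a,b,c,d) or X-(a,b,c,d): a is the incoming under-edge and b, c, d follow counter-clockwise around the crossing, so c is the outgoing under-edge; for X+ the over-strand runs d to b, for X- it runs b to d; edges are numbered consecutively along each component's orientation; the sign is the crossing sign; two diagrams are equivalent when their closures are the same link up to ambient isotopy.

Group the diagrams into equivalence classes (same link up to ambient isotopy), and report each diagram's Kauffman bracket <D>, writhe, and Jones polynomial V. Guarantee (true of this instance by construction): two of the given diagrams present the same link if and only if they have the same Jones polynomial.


classes: {D1} | {D3} | {D2, D4, D5}
V(D1) = t^-2 - t^-1 + 1 - t + t^2  [10 crossings, <D> = A^-8 - A^-4 + 1 - A^4 + A^8, w = 0]
D2 (bracket -A^-12 + 2A^-8 - 2A^-4 + 3 - 2A^4 + 2A^8 - A^12; 10 crossings at w = 0): V = -t^-3 + 2t^-2 - 2t^-1 + 3 - 2t + 2t^2 - t^3
V(D3) = 1  [10 crossings, <D> = A^6, w = +2]
V(D4) = -t^-3 + 2t^-2 - 2t^-1 + 3 - 2t + 2t^2 - t^3  [12 crossings, <D> = -A^-6 + 2A^-2 - 2A^2 + 3A^6 - 2A^10 + 2A^14 - A^18, w = +2]
D5 (bracket -A^-12 + 2A^-8 - 2A^-4 + 3 - 2A^4 + 2A^8 - A^12; 10 crossings at w = 0): V = -t^-3 + 2t^-2 - 2t^-1 + 3 - 2t + 2t^2 - t^3
note: 3 classes among 5 diagrams; unequal V(t) rules out equality


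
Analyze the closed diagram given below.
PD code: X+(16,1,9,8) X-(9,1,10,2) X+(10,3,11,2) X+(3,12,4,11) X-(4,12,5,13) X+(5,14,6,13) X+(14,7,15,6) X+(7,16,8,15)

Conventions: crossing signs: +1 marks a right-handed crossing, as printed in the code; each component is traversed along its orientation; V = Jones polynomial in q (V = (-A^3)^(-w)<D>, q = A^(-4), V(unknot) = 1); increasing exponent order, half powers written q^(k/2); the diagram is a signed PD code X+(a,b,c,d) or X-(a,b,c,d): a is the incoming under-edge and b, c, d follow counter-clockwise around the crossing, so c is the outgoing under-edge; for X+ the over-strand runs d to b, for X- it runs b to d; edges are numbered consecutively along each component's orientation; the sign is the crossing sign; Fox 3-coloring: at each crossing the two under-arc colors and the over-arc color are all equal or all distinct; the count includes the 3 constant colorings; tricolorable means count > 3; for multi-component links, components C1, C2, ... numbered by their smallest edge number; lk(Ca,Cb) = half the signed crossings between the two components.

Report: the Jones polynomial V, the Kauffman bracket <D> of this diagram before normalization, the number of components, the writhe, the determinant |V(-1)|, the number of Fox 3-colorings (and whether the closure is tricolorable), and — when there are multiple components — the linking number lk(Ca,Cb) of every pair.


V = -q^(3/2) - q^(7/2) + q^(9/2) - q^(11/2)
<D> = -A^-10 + A^-6 - A^-2 - A^6 (w = +4)
2 components over 8 crossings, w = +4
lk(C1,C2): +2
3 Fox colorings among 3^8, |V(-1)| = 4: not tricolorable
why: w = +4 (over 8 crossings) is diagram-only; (-A^3)^(-4) removes it from V


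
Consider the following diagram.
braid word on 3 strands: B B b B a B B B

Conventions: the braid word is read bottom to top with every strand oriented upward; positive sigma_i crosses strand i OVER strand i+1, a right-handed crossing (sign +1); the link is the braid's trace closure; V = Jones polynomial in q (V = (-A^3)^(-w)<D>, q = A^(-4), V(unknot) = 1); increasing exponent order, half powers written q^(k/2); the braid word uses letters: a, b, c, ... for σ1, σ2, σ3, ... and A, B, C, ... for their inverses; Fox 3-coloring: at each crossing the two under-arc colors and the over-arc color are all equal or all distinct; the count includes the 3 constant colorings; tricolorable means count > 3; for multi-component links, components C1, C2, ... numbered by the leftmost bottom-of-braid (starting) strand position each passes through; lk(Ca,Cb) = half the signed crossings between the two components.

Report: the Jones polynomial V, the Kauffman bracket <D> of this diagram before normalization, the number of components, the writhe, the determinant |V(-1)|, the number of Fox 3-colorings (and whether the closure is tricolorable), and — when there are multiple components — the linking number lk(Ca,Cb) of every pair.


Jones polynomial: V(q) = -q^-7 + q^-6 - q^-5 + q^-4 + q^-2
<D> = A^-4 + A^4 - A^8 + A^12 - A^16; writhe -4
components 1, writhe -4 (8 crossings)
3-colorings: 3 of 3^8, det 5 — not tricolorable
note: |V(-1)| = 5: so not tricolorable, since 3 does not divide 5


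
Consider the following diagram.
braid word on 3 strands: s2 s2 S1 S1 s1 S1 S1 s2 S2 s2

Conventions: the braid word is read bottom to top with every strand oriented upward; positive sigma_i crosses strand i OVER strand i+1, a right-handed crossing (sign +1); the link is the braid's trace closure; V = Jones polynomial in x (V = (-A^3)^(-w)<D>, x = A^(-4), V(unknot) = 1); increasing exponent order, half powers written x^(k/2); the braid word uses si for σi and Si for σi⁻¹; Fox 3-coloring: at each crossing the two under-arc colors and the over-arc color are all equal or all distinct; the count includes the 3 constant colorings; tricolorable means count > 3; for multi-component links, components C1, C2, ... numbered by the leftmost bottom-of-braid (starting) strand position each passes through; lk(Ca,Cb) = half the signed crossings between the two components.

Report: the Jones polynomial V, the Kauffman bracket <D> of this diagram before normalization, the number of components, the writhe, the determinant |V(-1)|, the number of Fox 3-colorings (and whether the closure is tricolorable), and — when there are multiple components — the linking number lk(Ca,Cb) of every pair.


Jones polynomial: V(x) = -x^-3 + x^-2 - x^-1 + 3 - x + x^2 - x^3
<D> = -A^-12 + A^-8 - A^-4 + 3 - A^4 + A^8 - A^12; writhe 0
components 1, writhe 0 (10 crossings)
3-colorings: 27 of 3^10, det 9 — tricolorable
note: det 9 = |V(-1)|; divisible by 3, so tricolorable


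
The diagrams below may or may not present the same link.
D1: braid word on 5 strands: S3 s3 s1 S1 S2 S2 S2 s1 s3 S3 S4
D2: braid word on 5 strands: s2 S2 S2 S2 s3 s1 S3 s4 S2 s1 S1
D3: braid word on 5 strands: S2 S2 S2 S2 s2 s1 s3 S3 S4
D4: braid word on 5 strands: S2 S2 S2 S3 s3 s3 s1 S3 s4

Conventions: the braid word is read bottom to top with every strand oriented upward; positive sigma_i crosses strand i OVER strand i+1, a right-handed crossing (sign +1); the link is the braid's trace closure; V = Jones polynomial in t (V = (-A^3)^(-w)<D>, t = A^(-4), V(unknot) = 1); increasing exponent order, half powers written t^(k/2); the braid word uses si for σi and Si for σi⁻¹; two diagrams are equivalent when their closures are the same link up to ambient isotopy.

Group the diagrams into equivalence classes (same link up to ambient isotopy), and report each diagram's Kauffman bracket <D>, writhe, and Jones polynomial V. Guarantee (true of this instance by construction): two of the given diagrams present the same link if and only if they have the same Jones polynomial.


grouping into links: {D1, D2, D3, D4}
V(D1) = t^(-9/2) - t^(-5/2) - t^(-3/2) - t^(-1/2)  (w -3, c 11, <D> = A^-7 + A^-3 + A - A^9)
V(D2) = t^(-9/2) - t^(-5/2) - t^(-3/2) - t^(-1/2)  [11 crossings, <D> = A^-1 + A^3 + A^7 - A^15, w = -1]
D3 (bracket A^-7 + A^-3 + A - A^9; 9 crossings at w = -3): V = t^(-9/2) - t^(-5/2) - t^(-3/2) - t^(-1/2)
V(D4) = t^(-9/2) - t^(-5/2) - t^(-3/2) - t^(-1/2)  (w -1, c 9, <D> = A^-1 + A^3 + A^7 - A^15)
why: all 4 diagrams share one V(t), hence one class


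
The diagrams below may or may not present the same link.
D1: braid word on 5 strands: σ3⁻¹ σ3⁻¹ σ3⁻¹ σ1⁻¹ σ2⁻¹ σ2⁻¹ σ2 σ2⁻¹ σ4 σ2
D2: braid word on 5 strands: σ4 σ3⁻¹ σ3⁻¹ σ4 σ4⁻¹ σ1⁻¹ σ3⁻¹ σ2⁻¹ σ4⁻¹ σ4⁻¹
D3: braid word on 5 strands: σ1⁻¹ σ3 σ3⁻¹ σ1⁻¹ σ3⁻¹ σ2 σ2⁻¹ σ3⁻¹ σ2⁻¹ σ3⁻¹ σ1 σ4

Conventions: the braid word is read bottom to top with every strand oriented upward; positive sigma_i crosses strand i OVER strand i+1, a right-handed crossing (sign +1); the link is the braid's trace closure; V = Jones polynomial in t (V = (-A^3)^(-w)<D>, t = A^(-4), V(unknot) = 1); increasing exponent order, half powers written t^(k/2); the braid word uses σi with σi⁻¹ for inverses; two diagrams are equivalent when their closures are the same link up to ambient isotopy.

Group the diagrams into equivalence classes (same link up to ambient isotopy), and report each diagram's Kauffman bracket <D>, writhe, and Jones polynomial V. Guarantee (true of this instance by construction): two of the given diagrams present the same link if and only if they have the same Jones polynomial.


classes: {D1, D2, D3}
V(D1) = -t^-4 + t^-3 + t^-1  [10 crossings, <D> = A^-8 + 1 - A^4, w = -4]
V(D2) = -t^-4 + t^-3 + t^-1  (w -6, c 10, <D> = A^-14 + A^-6 - A^-2)
D3 (bracket A^-8 + 1 - A^4; 12 crossings at w = -4): V = -t^-4 + t^-3 + t^-1
note: one V(t) for all 3 diagrams — one class (guaranteed)


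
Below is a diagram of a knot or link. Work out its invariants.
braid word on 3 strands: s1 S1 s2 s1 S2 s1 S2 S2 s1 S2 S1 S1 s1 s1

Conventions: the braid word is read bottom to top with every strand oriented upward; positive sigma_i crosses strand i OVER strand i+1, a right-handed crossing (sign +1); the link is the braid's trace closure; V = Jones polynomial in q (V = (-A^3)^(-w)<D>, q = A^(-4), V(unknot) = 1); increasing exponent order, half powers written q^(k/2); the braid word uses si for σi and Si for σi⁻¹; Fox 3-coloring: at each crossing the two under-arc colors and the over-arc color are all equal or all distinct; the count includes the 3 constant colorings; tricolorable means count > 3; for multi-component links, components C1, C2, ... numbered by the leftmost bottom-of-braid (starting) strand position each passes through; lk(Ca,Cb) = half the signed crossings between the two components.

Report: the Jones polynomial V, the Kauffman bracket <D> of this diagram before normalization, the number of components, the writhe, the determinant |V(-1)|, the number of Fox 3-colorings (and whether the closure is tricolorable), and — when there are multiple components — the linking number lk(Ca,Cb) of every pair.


V(q) = -q^-3 + 2q^-2 - 2q^-1 + 3 - 2q + 2q^2 - q^3
bracket: -A^-12 + 2A^-8 - 2A^-4 + 3 - 2A^4 + 2A^8 - A^12, w = 0
1 component, writhe 0, over 14 crossings
det 13, colorings 3 of 3^14 — not tricolorable
observation: V is palindromic (span 6, det 13): q -> 1/q fixes it; necessary, not sufficient, for amphichirality


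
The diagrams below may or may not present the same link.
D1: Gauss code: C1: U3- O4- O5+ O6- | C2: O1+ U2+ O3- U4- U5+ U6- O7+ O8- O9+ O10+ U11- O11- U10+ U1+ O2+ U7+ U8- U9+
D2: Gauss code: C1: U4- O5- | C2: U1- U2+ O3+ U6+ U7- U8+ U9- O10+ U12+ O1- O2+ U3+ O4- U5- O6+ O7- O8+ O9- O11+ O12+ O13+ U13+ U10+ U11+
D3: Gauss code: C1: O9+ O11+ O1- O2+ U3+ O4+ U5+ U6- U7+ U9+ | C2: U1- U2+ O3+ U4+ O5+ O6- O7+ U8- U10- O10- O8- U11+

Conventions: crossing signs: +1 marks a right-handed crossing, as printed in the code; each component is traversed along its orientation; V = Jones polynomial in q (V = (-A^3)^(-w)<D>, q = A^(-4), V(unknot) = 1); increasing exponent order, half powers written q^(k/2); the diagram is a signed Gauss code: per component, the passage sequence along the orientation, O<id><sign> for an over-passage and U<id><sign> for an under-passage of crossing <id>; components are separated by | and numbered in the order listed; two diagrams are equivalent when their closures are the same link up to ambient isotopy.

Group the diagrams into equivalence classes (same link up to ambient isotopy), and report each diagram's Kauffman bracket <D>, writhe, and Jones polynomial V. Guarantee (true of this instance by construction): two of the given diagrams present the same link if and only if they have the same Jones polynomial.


classes: {D1, D2} | {D3}
V(D1) = -q^(-3/2) - 2q^(1/2) + q^(3/2) - q^(5/2) + q^(7/2)  [11 crossings, <D> = -A^-11 + A^-7 - A^-3 + 2A + A^9, w = +1]
V(D2) = -q^(-3/2) - 2q^(1/2) + q^(3/2) - q^(5/2) + q^(7/2)  [13 crossings, <D> = -A^-5 + A^-1 - A^3 + 2A^7 + A^15, w = +3]
V(D3) = -q^(3/2) - q^(7/2) + q^(9/2) - q^(11/2)  (w +3, c 11, <D> = A^-13 - A^-9 + A^-5 + A^3)
insight: comparing 3 Jones polynomials yields 2 groups


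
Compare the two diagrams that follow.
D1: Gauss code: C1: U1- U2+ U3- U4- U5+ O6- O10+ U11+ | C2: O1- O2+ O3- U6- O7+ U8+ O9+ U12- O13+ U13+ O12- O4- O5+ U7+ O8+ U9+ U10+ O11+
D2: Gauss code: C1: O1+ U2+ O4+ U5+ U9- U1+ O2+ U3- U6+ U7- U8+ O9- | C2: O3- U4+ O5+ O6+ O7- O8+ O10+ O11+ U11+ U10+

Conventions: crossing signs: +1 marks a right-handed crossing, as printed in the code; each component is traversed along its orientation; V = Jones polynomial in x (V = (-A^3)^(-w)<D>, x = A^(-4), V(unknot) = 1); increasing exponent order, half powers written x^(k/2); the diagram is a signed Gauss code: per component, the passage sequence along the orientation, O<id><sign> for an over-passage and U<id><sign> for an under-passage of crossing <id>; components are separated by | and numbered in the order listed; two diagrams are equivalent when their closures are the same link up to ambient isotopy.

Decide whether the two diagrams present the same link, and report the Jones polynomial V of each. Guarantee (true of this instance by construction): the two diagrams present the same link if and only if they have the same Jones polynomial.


equivalent: no
D1 (bracket -A^-9 + A^-1 + A^3 + A^7; 13 crossings at w = +3): V = -x^(1/2) - x^(3/2) - x^(5/2) + x^(9/2)
D2 (bracket A^5 + A^13; 11 crossings at w = +5): V = -x^(1/2) - x^(5/2)
key observation: comparing 2 Jones polynomials yields 2 groups


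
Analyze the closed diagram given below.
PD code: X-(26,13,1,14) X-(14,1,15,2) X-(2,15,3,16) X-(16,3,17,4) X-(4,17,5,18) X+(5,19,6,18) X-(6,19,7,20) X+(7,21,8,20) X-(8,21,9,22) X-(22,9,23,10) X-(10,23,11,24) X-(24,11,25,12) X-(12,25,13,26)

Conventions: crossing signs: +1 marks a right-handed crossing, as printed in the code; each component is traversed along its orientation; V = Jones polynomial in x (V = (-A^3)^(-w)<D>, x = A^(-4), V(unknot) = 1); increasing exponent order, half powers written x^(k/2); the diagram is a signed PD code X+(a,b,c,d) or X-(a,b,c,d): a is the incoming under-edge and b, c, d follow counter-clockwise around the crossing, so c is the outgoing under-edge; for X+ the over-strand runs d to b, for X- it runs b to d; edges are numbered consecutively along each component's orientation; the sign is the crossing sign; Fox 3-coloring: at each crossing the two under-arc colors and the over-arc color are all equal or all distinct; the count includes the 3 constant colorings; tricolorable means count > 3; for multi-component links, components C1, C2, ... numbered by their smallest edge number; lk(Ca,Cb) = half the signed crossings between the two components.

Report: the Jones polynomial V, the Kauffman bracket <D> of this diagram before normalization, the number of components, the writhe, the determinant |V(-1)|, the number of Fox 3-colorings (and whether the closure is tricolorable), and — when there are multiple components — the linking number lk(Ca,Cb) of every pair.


V = -x^-13 + x^-12 - x^-11 + x^-10 - x^-9 + x^-8 - x^-7 + x^-6 + x^-4
<D> = -A^-11 - A^-3 + A - A^5 + A^9 - A^13 + A^17 - A^21 + A^25 (w = -9)
1 component over 13 crossings, w = -9
9 Fox colorings among 3^13, |V(-1)| = 9: tricolorable
why: the span of V is 9, forcing >= 9 crossings in any diagram


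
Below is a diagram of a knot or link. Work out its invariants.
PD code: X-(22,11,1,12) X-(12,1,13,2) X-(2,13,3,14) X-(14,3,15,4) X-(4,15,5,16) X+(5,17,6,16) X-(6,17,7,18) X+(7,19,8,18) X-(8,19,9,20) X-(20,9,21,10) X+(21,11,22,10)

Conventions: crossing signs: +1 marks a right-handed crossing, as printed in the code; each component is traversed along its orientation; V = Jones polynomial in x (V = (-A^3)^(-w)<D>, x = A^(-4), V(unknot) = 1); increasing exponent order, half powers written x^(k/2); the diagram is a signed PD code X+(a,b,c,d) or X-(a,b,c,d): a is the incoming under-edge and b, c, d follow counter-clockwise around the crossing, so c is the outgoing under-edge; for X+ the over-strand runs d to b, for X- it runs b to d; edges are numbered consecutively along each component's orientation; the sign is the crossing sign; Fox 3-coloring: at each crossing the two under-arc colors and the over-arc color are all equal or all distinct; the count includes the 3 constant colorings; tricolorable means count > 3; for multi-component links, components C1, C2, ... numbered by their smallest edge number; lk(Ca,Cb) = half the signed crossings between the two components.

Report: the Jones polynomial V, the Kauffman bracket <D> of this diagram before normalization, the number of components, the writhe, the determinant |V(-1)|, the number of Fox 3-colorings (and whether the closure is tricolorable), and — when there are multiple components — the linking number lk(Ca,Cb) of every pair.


V = -x^-7 + x^-6 - x^-5 + x^-4 + x^-2
<D> = -A^-7 - A + A^5 - A^9 + A^13 (w = -5)
1 component over 11 crossings, w = -5
3 Fox colorings among 3^11, |V(-1)| = 5: not tricolorable
why: |V(-1)| = 5: so not tricolorable, since 3 does not divide 5


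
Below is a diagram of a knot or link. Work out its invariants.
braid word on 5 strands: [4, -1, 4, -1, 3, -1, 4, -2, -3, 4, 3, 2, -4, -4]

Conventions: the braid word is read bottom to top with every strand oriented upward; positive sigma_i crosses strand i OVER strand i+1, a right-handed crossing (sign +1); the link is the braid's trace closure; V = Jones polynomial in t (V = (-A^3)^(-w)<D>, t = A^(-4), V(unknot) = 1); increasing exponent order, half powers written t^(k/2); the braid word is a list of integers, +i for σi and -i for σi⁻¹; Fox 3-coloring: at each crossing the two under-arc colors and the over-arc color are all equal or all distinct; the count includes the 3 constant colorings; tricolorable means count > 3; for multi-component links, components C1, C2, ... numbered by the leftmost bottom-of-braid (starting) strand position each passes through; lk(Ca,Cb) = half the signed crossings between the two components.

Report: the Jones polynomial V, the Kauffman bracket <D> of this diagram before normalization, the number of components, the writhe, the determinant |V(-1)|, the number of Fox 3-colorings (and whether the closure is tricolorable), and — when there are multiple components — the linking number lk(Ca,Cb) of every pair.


V(t) = -t^-4 + t^-3 + t^-1
bracket: A^4 + A^12 - A^16, w = 0
1 component, writhe 0, over 14 crossings
det 3, colorings 9 of 3^14 — tricolorable
observation: w = 0 shifts under R1 moves; the (-A^3)^(0) factor cancels that in V


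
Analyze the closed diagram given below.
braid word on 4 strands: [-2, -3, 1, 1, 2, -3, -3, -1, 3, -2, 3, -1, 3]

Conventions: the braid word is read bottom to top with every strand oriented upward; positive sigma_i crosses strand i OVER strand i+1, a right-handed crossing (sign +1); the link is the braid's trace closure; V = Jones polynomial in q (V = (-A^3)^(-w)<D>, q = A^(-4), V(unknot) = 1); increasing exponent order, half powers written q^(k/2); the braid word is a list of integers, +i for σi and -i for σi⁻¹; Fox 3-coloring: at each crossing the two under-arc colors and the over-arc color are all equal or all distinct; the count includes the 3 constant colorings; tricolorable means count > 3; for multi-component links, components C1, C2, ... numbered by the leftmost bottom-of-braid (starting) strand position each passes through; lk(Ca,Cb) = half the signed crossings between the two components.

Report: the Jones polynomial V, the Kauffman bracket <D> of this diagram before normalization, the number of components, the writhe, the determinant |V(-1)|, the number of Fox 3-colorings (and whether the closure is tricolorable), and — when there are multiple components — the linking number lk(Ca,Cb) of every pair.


V = -q^-3 + q^-2 - q^-1 + 3 - q + q^2 - q^3
<D> = A^-15 - A^-11 + A^-7 - 3A^-3 + A - A^5 + A^9 (w = -1)
1 component over 13 crossings, w = -1
27 Fox colorings among 3^13, |V(-1)| = 9: tricolorable
why: det 9 = |V(-1)|; divisible by 3, so tricolorable


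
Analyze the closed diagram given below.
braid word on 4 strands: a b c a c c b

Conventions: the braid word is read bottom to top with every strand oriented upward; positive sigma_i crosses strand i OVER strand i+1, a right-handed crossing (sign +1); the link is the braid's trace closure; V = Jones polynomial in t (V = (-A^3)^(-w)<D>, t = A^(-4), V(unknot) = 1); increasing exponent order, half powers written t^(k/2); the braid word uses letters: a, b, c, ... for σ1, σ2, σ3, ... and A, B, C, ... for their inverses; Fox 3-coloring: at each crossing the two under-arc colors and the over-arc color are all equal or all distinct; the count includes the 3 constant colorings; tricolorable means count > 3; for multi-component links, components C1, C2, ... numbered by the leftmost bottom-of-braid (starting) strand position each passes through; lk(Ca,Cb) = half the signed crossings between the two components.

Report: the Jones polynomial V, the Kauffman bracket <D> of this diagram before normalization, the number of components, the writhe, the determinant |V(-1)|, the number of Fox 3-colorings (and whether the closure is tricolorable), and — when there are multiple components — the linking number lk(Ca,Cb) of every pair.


V(t) = t^2 + 2t^4 - 2t^5 + t^6 - 2t^7 + t^8
bracket: -A^-11 + 2A^-7 - A^-3 + 2A - 2A^5 - A^13, w = +7
1 component, writhe +7, over 7 crossings
det 9, colorings 27 of 3^7 — tricolorable
observation: w = +7 shifts under R1 moves; the (-A^3)^(-7) factor cancels that in V


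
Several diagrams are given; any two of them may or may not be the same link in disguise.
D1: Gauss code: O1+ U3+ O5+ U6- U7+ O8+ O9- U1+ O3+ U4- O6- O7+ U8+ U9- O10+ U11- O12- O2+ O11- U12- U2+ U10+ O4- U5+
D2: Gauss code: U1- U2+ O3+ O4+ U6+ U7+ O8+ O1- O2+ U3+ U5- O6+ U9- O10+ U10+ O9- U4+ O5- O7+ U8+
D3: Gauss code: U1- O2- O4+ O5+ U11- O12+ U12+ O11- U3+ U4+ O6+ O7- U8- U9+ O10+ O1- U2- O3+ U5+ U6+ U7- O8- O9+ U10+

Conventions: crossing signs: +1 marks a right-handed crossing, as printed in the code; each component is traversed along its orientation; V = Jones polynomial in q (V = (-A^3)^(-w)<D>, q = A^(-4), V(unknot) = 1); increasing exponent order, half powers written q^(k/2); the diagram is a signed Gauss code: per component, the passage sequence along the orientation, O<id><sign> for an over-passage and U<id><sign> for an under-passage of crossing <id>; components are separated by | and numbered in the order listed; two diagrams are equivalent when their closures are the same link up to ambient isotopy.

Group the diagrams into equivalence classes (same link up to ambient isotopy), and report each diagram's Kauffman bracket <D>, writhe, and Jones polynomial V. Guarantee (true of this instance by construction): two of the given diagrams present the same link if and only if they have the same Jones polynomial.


grouping into links: {D1} | {D2} | {D3}
V(D1) = q + q^3 - q^4  (w +2, c 12, <D> = -A^-10 + A^-6 + A^2)
D2 (bracket -A^-12 + A^-8 - A^-4 + 2 - A^4 + A^8; 10 crossings at w = +4): V = q - q^2 + 2q^3 - q^4 + q^5 - q^6
V(D3) = 1  [12 crossings, <D> = A^6, w = +2]
why: 3 classes among 3 diagrams; unequal V(q) rules out equality


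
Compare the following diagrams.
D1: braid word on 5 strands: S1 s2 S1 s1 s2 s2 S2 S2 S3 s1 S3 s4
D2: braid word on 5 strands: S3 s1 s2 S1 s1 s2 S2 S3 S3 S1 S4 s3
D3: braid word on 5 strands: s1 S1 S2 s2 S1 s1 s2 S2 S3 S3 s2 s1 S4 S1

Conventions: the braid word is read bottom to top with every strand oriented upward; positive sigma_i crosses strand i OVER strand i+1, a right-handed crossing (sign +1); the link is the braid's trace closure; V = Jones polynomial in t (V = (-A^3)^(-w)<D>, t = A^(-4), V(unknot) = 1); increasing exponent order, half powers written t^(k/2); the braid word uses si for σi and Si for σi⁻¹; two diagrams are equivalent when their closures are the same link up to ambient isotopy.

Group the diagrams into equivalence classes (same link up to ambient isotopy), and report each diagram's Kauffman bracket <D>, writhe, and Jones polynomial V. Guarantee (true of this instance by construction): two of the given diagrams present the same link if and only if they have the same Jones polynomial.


equivalence classes: {D1, D2, D3}
D1 (bracket 1 + A^4 + A^8 + A^12; 12 crossings at w = 0): V = t^-3 + t^-2 + t^-1 + 1
D2 (bracket A^-6 + A^-2 + A^2 + A^6; 12 crossings at w = -2): V = t^-3 + t^-2 + t^-1 + 1
V(D3) = t^-3 + t^-2 + t^-1 + 1  [14 crossings, <D> = A^-6 + A^-2 + A^2 + A^6, w = -2]
key observation: one V(t) for all 3 diagrams — one class (guaranteed)
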